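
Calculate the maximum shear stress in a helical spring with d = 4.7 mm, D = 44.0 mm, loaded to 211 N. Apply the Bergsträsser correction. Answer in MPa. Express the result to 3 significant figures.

Spring index C = D/d = 44.0/4.7 = 9.3617
K_B = (4C+2)/(4C−3) = 39.447/34.447 = 1.1452
τ₀ = 8FD/(πd³) = 8·211·44.0/(π·4.7³) = 74272/326.17 = 227.71 MPa
τ_max = K·τ₀ = 1.1452 × 227.71 = 260.76 MPa

261 MPa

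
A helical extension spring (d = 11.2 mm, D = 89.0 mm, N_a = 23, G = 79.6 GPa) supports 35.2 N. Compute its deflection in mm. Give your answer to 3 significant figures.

k = Gd⁴/(8D³N_a) = (79.6×10³)(11.2⁴)/(8·89.0³·23) = 9.656 N/mm
δ = F/k = 35.2 / 9.656 = 3.6454 mm

3.65 mm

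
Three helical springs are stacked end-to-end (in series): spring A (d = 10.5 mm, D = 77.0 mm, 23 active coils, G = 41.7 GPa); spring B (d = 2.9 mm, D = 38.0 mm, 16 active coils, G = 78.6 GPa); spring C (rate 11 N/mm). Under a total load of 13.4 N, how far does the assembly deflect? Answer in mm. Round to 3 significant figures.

k_A = Gd⁴/(8D³N_a) = (41.7×10³)(10.5⁴)/(8·77.0³·23) = 6.034 N/mm
k_B = Gd⁴/(8D³N_a) = (78.6×10³)(2.9⁴)/(8·38.0³·16) = 0.79151 N/mm
Series: 1/k_eq = 1/6.034 + 1/0.79151 + 1/11 = 1.5201; k_eq = 0.65787 N/mm
δ = F/k_eq = 13.4/0.65787 = 20.369 mm

20.4 mm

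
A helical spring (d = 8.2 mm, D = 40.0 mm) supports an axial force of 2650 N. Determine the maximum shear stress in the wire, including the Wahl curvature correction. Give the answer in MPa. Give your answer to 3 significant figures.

646 MPa

Spring index C = D/d = 40.0/8.2 = 4.8780
K_W = (4C−1)/(4C−4) + 0.615/C = 18.512/15.512 + 0.1261 = 1.3195
τ₀ = 8FD/(πd³) = 8·2650·40.0/(π·8.2³) = 848000/1732.2 = 489.56 MPa
τ_max = K·τ₀ = 1.3195 × 489.56 = 645.96 MPa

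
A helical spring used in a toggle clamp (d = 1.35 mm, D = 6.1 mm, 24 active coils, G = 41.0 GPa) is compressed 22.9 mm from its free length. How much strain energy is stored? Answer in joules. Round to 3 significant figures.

k = Gd⁴/(8D³N_a) = (41.0×10³)(1.35⁴)/(8·6.1³·24) = 3.1248 N/mm
U = ½kδ² = 0.5 × 3.1248 × 22.9² = 819.35 N·mm = 0.81935 J

0.819 J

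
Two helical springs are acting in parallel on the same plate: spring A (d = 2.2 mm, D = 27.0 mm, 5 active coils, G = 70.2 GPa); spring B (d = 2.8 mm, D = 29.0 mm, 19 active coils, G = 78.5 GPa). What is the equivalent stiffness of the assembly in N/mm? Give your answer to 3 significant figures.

3.39 N/mm

k_A = Gd⁴/(8D³N_a) = (70.2×10³)(2.2⁴)/(8·27.0³·5) = 2.0887 N/mm
k_B = Gd⁴/(8D³N_a) = (78.5×10³)(2.8⁴)/(8·29.0³·19) = 1.3016 N/mm
Parallel: k_eq = 2.0887 + 1.3016 = 3.3903 N/mm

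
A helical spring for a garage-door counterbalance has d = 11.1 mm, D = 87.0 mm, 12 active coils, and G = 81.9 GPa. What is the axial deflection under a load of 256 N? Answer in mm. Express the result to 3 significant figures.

13.0 mm

k = Gd⁴/(8D³N_a) = (81.9×10³)(11.1⁴)/(8·87.0³·12) = 19.667 N/mm
δ = F/k = 256 / 19.667 = 13.016 mm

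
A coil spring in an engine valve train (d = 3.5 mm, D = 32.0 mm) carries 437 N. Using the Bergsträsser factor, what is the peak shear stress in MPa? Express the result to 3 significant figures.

Spring index C = D/d = 32.0/3.5 = 9.1429
K_B = (4C+2)/(4C−3) = 38.571/33.571 = 1.1489
τ₀ = 8FD/(πd³) = 8·437·32.0/(π·3.5³) = 111872/134.7 = 830.55 MPa
τ_max = K·τ₀ = 1.1489 × 830.55 = 954.25 MPa

954 MPa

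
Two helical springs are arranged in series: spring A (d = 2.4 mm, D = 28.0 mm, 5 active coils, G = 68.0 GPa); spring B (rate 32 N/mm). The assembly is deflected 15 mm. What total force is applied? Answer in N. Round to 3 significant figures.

k_A = Gd⁴/(8D³N_a) = (68.0×10³)(2.4⁴)/(8·28.0³·5) = 2.5693 N/mm
Series: 1/k_eq = 1/2.5693 + 1/32 = 0.42046; k_eq = 2.3784 N/mm
F = k_eq·δ = 2.3784·15 = 35.676 N

35.7 N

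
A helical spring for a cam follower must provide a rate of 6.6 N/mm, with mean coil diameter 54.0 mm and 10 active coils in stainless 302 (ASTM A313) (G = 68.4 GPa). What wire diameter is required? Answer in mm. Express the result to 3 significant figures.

5.90 mm

d = (8D³N_a·k / G)^(1/4) = (8·54.0³·10·6.6 / (68.4×10³))^0.25
  = (1215.5)^0.25 = 5.9046 mm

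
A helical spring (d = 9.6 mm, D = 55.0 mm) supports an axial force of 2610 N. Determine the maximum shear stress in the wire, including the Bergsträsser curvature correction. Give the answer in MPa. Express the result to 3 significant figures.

Spring index C = D/d = 55.0/9.6 = 5.7292
K_B = (4C+2)/(4C−3) = 24.917/19.917 = 1.2510
τ₀ = 8FD/(πd³) = 8·2610·55.0/(π·9.6³) = 1.1484e+06/2779.5 = 413.17 MPa
τ_max = K·τ₀ = 1.2510 × 413.17 = 516.9 MPa

517 MPa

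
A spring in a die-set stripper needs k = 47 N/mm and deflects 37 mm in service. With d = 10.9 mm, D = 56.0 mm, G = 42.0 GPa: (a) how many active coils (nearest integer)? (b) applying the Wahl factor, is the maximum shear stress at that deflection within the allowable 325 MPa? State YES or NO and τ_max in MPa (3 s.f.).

(a) 9 coils; (b) YES, τ_max = 249 MPa

N_a = Gd⁴/(8D³k) = (42.0×10³)(10.9⁴)/(8·56.0³·47) = 8.978 → N_a = 9
Actual rate k = Gd⁴/(8D³·9) = 46.888 N/mm
Working load F = kδ = 46.888·37 = 1734.8 N
C = 56.0/10.9 = 5.1376; K_W = (4C−1)/(4C−4)+0.615/C = 1.3010
τ_max = K_W·8FD/(πd³) = 1.3010·191.03 = 248.53 MPa
τ_max ≤ 325 MPa → acceptable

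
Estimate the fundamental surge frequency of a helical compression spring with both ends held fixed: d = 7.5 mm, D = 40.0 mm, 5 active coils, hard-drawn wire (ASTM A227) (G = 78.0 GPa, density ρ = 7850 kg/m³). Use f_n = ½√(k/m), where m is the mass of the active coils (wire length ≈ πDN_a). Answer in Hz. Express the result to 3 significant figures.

333 Hz

k = Gd⁴/(8D³N_a) = (78.0×10³)(7.5⁴)/(8·40.0³·5) = 96.405 N/mm = 96405 N/m
Wire length L = πDN_a = π·40.0·5 = 628.32 mm
m = ρ·(πd²/4)·L = 7850 × 44.179×10⁻⁶ m² × 0.62832 m = 0.2179 kg
f_n = ½√(k/m) = 0.5·√(96405/0.2179) = 0.5·√(4.4242e+05) = 332.57 Hz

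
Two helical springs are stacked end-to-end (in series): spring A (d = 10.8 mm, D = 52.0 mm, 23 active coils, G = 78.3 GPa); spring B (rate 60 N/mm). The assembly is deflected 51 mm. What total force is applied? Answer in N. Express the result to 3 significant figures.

1250 N

k_A = Gd⁴/(8D³N_a) = (78.3×10³)(10.8⁴)/(8·52.0³·23) = 41.175 N/mm
Series: 1/k_eq = 1/41.175 + 1/60 = 0.040954; k_eq = 24.418 N/mm
F = k_eq·δ = 24.418·51 = 1245.3 N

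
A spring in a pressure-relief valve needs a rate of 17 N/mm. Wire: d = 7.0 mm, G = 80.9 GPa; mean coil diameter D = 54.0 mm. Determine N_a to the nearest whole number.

9

N_a = Gd⁴/(8D³k) = (80.9×10³ × 7.0⁴)/(8 × 54.0³ × 17)
    = 1.94241e+08 / 2.14151e+07 = 9.07 → 9 coils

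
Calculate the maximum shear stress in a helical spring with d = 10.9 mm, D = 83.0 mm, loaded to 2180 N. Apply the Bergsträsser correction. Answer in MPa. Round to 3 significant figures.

421 MPa

Spring index C = D/d = 83.0/10.9 = 7.6147
K_B = (4C+2)/(4C−3) = 32.459/27.459 = 1.1821
τ₀ = 8FD/(πd³) = 8·2180·83.0/(π·10.9³) = 1.44752e+06/4068.5 = 355.79 MPa
τ_max = K·τ₀ = 1.1821 × 355.79 = 420.58 MPa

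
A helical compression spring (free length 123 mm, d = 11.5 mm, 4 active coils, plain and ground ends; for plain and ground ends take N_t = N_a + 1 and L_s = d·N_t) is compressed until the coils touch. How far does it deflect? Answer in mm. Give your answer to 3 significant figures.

65.5 mm

N_t = 5; L_s = 11.5·5 = 57.5 mm
δ_solid = L₀ − L_s = 123 − 57.5 = 65.5 mm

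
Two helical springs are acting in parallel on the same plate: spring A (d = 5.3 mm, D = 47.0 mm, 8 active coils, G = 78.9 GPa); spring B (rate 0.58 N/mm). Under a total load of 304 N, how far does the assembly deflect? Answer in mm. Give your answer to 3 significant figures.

30.6 mm

k_A = Gd⁴/(8D³N_a) = (78.9×10³)(5.3⁴)/(8·47.0³·8) = 9.3693 N/mm
Parallel: k_eq = 9.3693 + 0.58 = 9.9493 N/mm
δ = F/k_eq = 304/9.9493 = 30.555 mm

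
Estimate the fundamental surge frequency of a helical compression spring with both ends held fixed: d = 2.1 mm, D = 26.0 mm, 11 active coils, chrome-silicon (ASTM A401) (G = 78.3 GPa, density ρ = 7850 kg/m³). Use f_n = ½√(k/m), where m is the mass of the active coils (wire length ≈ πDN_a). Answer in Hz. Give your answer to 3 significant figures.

100 Hz

k = Gd⁴/(8D³N_a) = (78.3×10³)(2.1⁴)/(8·26.0³·11) = 0.98455 N/mm = 984.55 N/m
Wire length L = πDN_a = π·26.0·11 = 898.5 mm
m = ρ·(πd²/4)·L = 7850 × 3.4636×10⁻⁶ m² × 0.8985 m = 0.024429 kg
f_n = ½√(k/m) = 0.5·√(984.55/0.024429) = 0.5·√(40302) = 100.38 Hz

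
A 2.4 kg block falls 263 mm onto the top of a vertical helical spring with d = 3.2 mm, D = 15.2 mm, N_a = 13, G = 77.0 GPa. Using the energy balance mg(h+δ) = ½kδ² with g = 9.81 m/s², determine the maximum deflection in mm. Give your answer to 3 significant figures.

24.8 mm

k = Gd⁴/(8D³N_a) = (77.0×10³)(3.2⁴)/(8·15.2³·13) = 22.107 N/mm
W = mg = 2.4 × 9.81 = 23.544 N
½kδ² − Wδ − Wh = 0 → δ = (W + √(W² + 2kWh))/k
δ = (23.544 + √(554.32 + 273774))/22.107 = (23.544 + 523.76)/22.107 = 24.757 mm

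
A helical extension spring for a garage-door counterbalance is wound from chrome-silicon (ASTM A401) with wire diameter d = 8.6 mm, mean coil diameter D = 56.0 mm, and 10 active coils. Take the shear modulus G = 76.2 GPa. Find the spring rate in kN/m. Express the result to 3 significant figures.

29.7 kN/m

k = Gd⁴/(8D³N_a) = (76.2×10³ × 8.6⁴) / (8 × 56.0³ × 10)
  = 4.1682e+08 / 1.40493e+07 = 29.668 N/mm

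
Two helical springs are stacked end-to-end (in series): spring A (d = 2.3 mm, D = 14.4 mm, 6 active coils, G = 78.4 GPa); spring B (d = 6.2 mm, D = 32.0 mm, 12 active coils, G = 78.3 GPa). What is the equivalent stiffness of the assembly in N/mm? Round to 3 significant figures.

10.8 N/mm

k_A = Gd⁴/(8D³N_a) = (78.4×10³)(2.3⁴)/(8·14.4³·6) = 15.307 N/mm
k_B = Gd⁴/(8D³N_a) = (78.3×10³)(6.2⁴)/(8·32.0³·12) = 36.78 N/mm
Series: 1/k_eq = 1/15.307 + 1/36.78 = 0.092517; k_eq = 10.809 N/mm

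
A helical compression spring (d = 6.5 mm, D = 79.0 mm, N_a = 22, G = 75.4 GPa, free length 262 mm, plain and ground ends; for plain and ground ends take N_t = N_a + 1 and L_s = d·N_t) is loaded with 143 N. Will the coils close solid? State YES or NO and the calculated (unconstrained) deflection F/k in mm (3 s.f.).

NO, δ = 92.2 mm

k = Gd⁴/(8D³N_a) = (75.4×10³)(6.5⁴)/(8·79.0³·22) = 1.5511 N/mm
N_t = 23; L_s = 6.5·23 = 149.5 mm; δ_solid = L₀ − L_s = 262 − 149.5 = 112.5 mm
δ = F/k = 143/1.5511 = 92.195 mm
δ < δ_solid → spring does not go solid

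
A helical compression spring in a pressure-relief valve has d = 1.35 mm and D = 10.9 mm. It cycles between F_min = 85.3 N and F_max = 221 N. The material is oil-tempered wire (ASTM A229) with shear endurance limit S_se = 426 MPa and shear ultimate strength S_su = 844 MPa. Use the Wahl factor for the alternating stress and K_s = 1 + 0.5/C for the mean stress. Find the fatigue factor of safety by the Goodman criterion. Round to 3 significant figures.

C = D/d = 10.9/1.35 = 8.0741; K_W = (4C−1)/(4C−4)+0.615/C = 1.1822; K_s = 1+0.5/C = 1.0619
F_a = (F_max−F_min)/2 = 67.85 N; F_m = (F_max+F_min)/2 = 153.15 N
τ_a = K_W·8F_aD/(πd³) = 1.1822 × 765.45 = 904.9 MPa
τ_m = K_s·8F_mD/(πd³) = 1.0619 × 1727.8 = 1834.7 MPa
Goodman: 1/n_f = τ_a/S_se + τ_m/S_su = 904.9/426 + 1834.7/844 = 2.12419 + 2.17387 = 4.2981
n_f = 1/4.2981 = 0.2327

0.233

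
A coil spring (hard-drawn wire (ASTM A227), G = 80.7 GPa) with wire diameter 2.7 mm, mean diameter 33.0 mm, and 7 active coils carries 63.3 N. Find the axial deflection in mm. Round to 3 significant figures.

k = Gd⁴/(8D³N_a) = (80.7×10³)(2.7⁴)/(8·33.0³·7) = 2.1311 N/mm
δ = F/k = 63.3 / 2.1311 = 29.703 mm

29.7 mm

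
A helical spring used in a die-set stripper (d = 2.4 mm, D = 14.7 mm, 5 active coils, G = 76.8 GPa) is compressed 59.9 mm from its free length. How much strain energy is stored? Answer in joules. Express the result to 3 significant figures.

36.0 J

k = Gd⁴/(8D³N_a) = (76.8×10³)(2.4⁴)/(8·14.7³·5) = 20.054 N/mm
U = ½kδ² = 0.5 × 20.054 × 59.9² = 35976 N·mm = 35.976 J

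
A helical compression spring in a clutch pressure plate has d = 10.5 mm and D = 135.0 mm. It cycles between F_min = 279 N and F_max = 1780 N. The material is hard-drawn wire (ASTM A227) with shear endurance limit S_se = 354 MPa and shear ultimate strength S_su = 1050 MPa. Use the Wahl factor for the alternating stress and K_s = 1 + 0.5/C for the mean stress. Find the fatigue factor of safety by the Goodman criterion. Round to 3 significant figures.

C = D/d = 135.0/10.5 = 12.8571; K_W = (4C−1)/(4C−4)+0.615/C = 1.1111; K_s = 1+0.5/C = 1.0389
F_a = (F_max−F_min)/2 = 750.5 N; F_m = (F_max+F_min)/2 = 1029.5 N
τ_a = K_W·8F_aD/(πd³) = 1.1111 × 222.87 = 247.63 MPa
τ_m = K_s·8F_mD/(πd³) = 1.0389 × 305.73 = 317.62 MPa
Goodman: 1/n_f = τ_a/S_se + τ_m/S_su = 247.63/354 + 317.62/1050 = 0.69952 + 0.30249 = 1.002
n_f = 1/1.002 = 0.998

0.998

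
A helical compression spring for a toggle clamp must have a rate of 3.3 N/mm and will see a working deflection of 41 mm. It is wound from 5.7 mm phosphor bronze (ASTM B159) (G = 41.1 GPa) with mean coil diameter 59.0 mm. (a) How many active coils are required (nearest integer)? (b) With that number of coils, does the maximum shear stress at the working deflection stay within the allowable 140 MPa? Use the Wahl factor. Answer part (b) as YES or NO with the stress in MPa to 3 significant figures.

N_a = Gd⁴/(8D³k) = (41.1×10³)(5.7⁴)/(8·59.0³·3.3) = 8.002 → N_a = 8
Actual rate k = Gd⁴/(8D³·8) = 3.3007 N/mm
Working load F = kδ = 3.3007·41 = 135.33 N
C = 59.0/5.7 = 10.3509; K_W = (4C−1)/(4C−4)+0.615/C = 1.1396
τ_max = K_W·8FD/(πd³) = 1.1396·109.79 = 125.12 MPa
τ_max ≤ 140 MPa → acceptable

(a) 8 coils; (b) YES, τ_max = 125 MPa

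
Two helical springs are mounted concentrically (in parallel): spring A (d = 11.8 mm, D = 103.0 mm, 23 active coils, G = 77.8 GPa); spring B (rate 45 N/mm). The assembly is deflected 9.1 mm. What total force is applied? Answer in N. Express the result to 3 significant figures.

478 N

k_A = Gd⁴/(8D³N_a) = (77.8×10³)(11.8⁴)/(8·103.0³·23) = 7.502 N/mm
Parallel: k_eq = 7.502 + 45 = 52.502 N/mm
F = k_eq·δ = 52.502·9.1 = 477.77 N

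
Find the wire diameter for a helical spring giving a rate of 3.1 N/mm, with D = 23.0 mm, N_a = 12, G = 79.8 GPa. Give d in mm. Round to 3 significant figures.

d = (8D³N_a·k / G)^(1/4) = (8·23.0³·12·3.1 / (79.8×10³))^0.25
  = (45.375)^0.25 = 2.5954 mm

2.60 mm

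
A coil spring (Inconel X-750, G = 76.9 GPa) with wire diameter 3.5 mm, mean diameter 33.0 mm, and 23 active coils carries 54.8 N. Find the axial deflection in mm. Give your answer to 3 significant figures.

k = Gd⁴/(8D³N_a) = (76.9×10³)(3.5⁴)/(8·33.0³·23) = 1.7452 N/mm
δ = F/k = 54.8 / 1.7452 = 31.401 mm

31.4 mm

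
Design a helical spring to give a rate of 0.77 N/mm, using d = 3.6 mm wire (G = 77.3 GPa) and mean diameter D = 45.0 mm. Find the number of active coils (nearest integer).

23

N_a = Gd⁴/(8D³k) = (77.3×10³ × 3.6⁴)/(8 × 45.0³ × 0.77)
    = 1.29834e+07 / 561330 = 23.13 → 23 coils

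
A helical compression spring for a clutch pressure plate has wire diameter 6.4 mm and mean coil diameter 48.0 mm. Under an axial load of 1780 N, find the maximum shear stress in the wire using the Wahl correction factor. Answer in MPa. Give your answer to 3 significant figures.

994 MPa

Spring index C = D/d = 48.0/6.4 = 7.5000
K_W = (4C−1)/(4C−4) + 0.615/C = 29.000/26.000 + 0.0820 = 1.1974
τ₀ = 8FD/(πd³) = 8·1780·48.0/(π·6.4³) = 683520/823.55 = 829.97 MPa
τ_max = K·τ₀ = 1.1974 × 829.97 = 993.79 MPa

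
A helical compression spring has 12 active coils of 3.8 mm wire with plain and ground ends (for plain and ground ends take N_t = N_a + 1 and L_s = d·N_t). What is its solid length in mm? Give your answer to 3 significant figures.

plain and ground ends: N_t = N_a + 1 = 12 + 1 = 13
L_s = d·N_t = 3.8 × 13 = 49.4 mm

49.4 mm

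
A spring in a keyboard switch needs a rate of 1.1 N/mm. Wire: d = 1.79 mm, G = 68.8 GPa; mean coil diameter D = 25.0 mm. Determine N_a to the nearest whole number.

N_a = Gd⁴/(8D³k) = (68.8×10³ × 1.79⁴)/(8 × 25.0³ × 1.1)
    = 706318 / 137500 = 5.137 → 5 coils

5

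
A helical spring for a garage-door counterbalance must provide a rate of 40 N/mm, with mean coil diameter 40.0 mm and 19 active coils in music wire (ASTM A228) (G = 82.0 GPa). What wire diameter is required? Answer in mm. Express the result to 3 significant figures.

d = (8D³N_a·k / G)^(1/4) = (8·40.0³·19·40 / (82.0×10³))^0.25
  = (4745.4)^0.25 = 8.2998 mm

8.30 mm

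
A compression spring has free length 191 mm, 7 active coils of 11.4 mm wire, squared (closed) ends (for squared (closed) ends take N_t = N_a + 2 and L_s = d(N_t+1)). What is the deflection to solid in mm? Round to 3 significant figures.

77.0 mm

N_t = 9; L_s = 11.4·10 = 114 mm
δ_solid = L₀ − L_s = 191 − 114 = 77 mm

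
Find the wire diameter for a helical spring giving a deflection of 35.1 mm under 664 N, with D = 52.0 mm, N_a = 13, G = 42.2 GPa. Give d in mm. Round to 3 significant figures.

Required rate k = F/δ = 664/35.1 = 18.917 N/mm
d = (8D³N_a·k / G)^(1/4) = (8·52.0³·13·18.917 / (42.2×10³))^0.25
  = (6555.3)^0.25 = 8.9980 mm

9.00 mm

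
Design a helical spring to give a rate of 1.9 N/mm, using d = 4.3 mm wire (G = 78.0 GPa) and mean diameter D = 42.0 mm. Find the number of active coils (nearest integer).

N_a = Gd⁴/(8D³k) = (78.0×10³ × 4.3⁴)/(8 × 42.0³ × 1.9)
    = 2.66666e+07 / 1.12614e+06 = 23.68 → 24 coils

24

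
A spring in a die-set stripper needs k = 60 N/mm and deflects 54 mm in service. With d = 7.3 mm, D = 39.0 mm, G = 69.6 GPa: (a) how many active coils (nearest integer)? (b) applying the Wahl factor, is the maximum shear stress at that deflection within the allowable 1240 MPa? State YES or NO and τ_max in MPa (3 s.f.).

N_a = Gd⁴/(8D³k) = (69.6×10³)(7.3⁴)/(8·39.0³·60) = 6.942 → N_a = 7
Actual rate k = Gd⁴/(8D³·7) = 59.5 N/mm
Working load F = kδ = 59.5·54 = 3213 N
C = 39.0/7.3 = 5.3425; K_W = (4C−1)/(4C−4)+0.615/C = 1.2878
τ_max = K_W·8FD/(πd³) = 1.2878·820.25 = 1056.3 MPa
τ_max ≤ 1240 MPa → acceptable

(a) 7 coils; (b) YES, τ_max = 1060 MPa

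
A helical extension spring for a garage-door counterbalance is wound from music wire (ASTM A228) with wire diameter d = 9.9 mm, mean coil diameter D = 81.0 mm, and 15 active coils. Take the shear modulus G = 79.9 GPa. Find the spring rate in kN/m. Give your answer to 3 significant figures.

k = Gd⁴/(8D³N_a) = (79.9×10³ × 9.9⁴) / (8 × 81.0³ × 15)
  = 7.67516e+08 / 6.37729e+07 = 12.035 N/mm

12.0 kN/m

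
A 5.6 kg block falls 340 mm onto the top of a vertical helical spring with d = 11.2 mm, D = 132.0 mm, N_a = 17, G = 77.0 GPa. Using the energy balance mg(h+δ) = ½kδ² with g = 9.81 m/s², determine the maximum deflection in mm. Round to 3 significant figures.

113 mm

k = Gd⁴/(8D³N_a) = (77.0×10³)(11.2⁴)/(8·132.0³·17) = 3.8735 N/mm
W = mg = 5.6 × 9.81 = 54.936 N
½kδ² − Wδ − Wh = 0 → δ = (W + √(W² + 2kWh))/k
δ = (54.936 + √(3018 + 144700))/3.8735 = (54.936 + 384.34)/3.8735 = 113.41 mm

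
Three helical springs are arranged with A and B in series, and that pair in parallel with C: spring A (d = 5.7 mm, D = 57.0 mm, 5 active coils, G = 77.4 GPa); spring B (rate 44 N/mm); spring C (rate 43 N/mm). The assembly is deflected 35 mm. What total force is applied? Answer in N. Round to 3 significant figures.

k_A = Gd⁴/(8D³N_a) = (77.4×10³)(5.7⁴)/(8·57.0³·5) = 11.03 N/mm
Springs A,B series: k_AB = 1/(1/11.03+1/44) = 8.8189 N/mm; parallel with C: k_eq = 8.8189+43 = 51.819 N/mm
F = k_eq·δ = 51.819·35 = 1813.7 N

1810 N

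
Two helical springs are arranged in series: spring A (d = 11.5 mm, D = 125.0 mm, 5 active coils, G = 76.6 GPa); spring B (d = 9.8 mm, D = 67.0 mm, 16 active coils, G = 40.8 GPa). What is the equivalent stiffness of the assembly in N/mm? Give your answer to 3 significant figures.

6.23 N/mm

k_A = Gd⁴/(8D³N_a) = (76.6×10³)(11.5⁴)/(8·125.0³·5) = 17.149 N/mm
k_B = Gd⁴/(8D³N_a) = (40.8×10³)(9.8⁴)/(8·67.0³·16) = 9.7753 N/mm
Series: 1/k_eq = 1/17.149 + 1/9.7753 = 0.16061; k_eq = 6.2262 N/mm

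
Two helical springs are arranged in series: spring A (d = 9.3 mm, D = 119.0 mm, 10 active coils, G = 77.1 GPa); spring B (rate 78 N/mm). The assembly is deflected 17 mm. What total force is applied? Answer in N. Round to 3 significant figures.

k_A = Gd⁴/(8D³N_a) = (77.1×10³)(9.3⁴)/(8·119.0³·10) = 4.2781 N/mm
Series: 1/k_eq = 1/4.2781 + 1/78 = 0.24657; k_eq = 4.0557 N/mm
F = k_eq·δ = 4.0557·17 = 68.947 N

68.9 N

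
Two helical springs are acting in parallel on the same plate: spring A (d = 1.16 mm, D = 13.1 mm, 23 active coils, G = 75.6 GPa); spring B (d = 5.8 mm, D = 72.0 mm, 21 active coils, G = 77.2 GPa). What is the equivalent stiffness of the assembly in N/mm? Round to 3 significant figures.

1.72 N/mm

k_A = Gd⁴/(8D³N_a) = (75.6×10³)(1.16⁴)/(8·13.1³·23) = 0.33092 N/mm
k_B = Gd⁴/(8D³N_a) = (77.2×10³)(5.8⁴)/(8·72.0³·21) = 1.3932 N/mm
Parallel: k_eq = 0.33092 + 1.3932 = 1.7241 N/mm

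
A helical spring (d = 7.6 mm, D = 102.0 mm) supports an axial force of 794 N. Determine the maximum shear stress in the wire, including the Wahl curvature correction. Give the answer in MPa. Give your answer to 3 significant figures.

520 MPa

Spring index C = D/d = 102.0/7.6 = 13.4211
K_W = (4C−1)/(4C−4) + 0.615/C = 52.684/49.684 + 0.0458 = 1.1062
τ₀ = 8FD/(πd³) = 8·794·102.0/(π·7.6³) = 647904/1379.1 = 469.81 MPa
τ_max = K·τ₀ = 1.1062 × 469.81 = 519.7 MPa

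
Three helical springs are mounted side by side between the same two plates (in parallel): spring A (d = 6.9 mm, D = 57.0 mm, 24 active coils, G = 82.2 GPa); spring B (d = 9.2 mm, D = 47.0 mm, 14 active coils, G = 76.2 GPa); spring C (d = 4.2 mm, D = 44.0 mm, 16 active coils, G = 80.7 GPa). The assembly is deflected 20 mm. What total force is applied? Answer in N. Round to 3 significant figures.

k_A = Gd⁴/(8D³N_a) = (82.2×10³)(6.9⁴)/(8·57.0³·24) = 5.2401 N/mm
k_B = Gd⁴/(8D³N_a) = (76.2×10³)(9.2⁴)/(8·47.0³·14) = 46.946 N/mm
k_C = Gd⁴/(8D³N_a) = (80.7×10³)(4.2⁴)/(8·44.0³·16) = 2.303 N/mm
Parallel: k_eq = 5.2401 + 46.946 + 2.303 = 54.489 N/mm
F = k_eq·δ = 54.489·20 = 1089.8 N

1090 N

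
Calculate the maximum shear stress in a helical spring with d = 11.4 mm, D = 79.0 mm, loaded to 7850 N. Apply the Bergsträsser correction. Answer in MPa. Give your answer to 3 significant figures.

1280 MPa

Spring index C = D/d = 79.0/11.4 = 6.9298
K_B = (4C+2)/(4C−3) = 29.719/24.719 = 1.2023
τ₀ = 8FD/(πd³) = 8·7850·79.0/(π·11.4³) = 4.9612e+06/4654.4 = 1065.9 MPa
τ_max = K·τ₀ = 1.2023 × 1065.9 = 1281.5 MPa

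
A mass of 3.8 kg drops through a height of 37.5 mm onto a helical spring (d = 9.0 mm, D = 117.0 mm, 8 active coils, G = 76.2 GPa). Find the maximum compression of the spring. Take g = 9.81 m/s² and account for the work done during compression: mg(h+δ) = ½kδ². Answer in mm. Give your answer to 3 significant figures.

k = Gd⁴/(8D³N_a) = (76.2×10³)(9.0⁴)/(8·117.0³·8) = 4.8774 N/mm
W = mg = 3.8 × 9.81 = 37.278 N
½kδ² − Wδ − Wh = 0 → δ = (W + √(W² + 2kWh))/k
δ = (37.278 + √(1389.6 + 13636.4))/4.8774 = (37.278 + 122.58)/4.8774 = 32.776 mm

32.8 mm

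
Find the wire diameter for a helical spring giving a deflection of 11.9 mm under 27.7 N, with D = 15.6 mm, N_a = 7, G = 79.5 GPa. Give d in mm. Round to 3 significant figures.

1.58 mm

Required rate k = F/δ = 27.7/11.9 = 2.3277 N/mm
d = (8D³N_a·k / G)^(1/4) = (8·15.6³·7·2.3277 / (79.5×10³))^0.25
  = (6.2248)^0.25 = 1.5795 mm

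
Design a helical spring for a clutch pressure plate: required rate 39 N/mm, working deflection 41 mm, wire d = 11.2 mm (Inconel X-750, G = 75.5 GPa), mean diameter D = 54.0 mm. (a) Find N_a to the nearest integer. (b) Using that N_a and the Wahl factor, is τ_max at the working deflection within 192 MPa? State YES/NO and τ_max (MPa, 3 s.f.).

(a) 24 coils; (b) NO, τ_max = 209 MPa

N_a = Gd⁴/(8D³k) = (75.5×10³)(11.2⁴)/(8·54.0³·39) = 24.18 → N_a = 24
Actual rate k = Gd⁴/(8D³·24) = 39.295 N/mm
Working load F = kδ = 39.295·41 = 1611.1 N
C = 54.0/11.2 = 4.8214; K_W = (4C−1)/(4C−4)+0.615/C = 1.3238
τ_max = K_W·8FD/(πd³) = 1.3238·157.69 = 208.75 MPa
τ_max > 192 MPa → exceeds allowable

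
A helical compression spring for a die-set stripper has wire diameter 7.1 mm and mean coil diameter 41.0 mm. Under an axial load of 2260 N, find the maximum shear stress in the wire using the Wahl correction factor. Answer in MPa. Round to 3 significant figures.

Spring index C = D/d = 41.0/7.1 = 5.7746
K_W = (4C−1)/(4C−4) + 0.615/C = 22.099/19.099 + 0.1065 = 1.2636
τ₀ = 8FD/(πd³) = 8·2260·41.0/(π·7.1³) = 741280/1124.4 = 659.26 MPa
τ_max = K·τ₀ = 1.2636 × 659.26 = 833.03 MPa

833 MPa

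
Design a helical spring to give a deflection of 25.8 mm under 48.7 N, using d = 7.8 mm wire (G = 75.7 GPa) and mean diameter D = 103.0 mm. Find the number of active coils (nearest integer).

17

Required rate k = F/δ = 48.7/25.8 = 1.8876 N/mm
N_a = Gd⁴/(8D³k) = (75.7×10³ × 7.8⁴)/(8 × 103.0³ × 1.8876)
    = 2.80204e+08 / 1.6501e+07 = 16.98 → 17 coils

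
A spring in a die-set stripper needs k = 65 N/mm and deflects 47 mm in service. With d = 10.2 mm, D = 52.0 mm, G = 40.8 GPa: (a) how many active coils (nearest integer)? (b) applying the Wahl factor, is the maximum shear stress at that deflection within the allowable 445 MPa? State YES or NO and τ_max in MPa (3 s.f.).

N_a = Gd⁴/(8D³k) = (40.8×10³)(10.2⁴)/(8·52.0³·65) = 6.04 → N_a = 6
Actual rate k = Gd⁴/(8D³·6) = 65.435 N/mm
Working load F = kδ = 65.435·47 = 3075.4 N
C = 52.0/10.2 = 5.0980; K_W = (4C−1)/(4C−4)+0.615/C = 1.3036
τ_max = K_W·8FD/(πd³) = 1.3036·383.75 = 500.28 MPa
τ_max > 445 MPa → exceeds allowable

(a) 6 coils; (b) NO, τ_max = 500 MPa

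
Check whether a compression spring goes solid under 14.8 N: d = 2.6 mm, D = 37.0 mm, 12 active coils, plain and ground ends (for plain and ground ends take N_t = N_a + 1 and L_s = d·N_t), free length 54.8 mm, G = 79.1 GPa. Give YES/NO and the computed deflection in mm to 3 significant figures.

NO, δ = 19.9 mm

k = Gd⁴/(8D³N_a) = (79.1×10³)(2.6⁴)/(8·37.0³·12) = 0.74335 N/mm
N_t = 13; L_s = 2.6·13 = 33.8 mm; δ_solid = L₀ − L_s = 54.8 − 33.8 = 21 mm
δ = F/k = 14.8/0.74335 = 19.91 mm
δ < δ_solid → spring does not go solid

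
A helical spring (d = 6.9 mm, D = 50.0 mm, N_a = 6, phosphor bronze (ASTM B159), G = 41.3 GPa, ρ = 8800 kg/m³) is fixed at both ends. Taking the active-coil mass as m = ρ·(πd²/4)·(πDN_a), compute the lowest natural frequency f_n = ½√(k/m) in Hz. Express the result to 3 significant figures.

k = Gd⁴/(8D³N_a) = (41.3×10³)(6.9⁴)/(8·50.0³·6) = 15.603 N/mm = 15603 N/m
Wire length L = πDN_a = π·50.0·6 = 942.48 mm
m = ρ·(πd²/4)·L = 8800 × 37.393×10⁻⁶ m² × 0.94248 m = 0.31013 kg
f_n = ½√(k/m) = 0.5·√(15603/0.31013) = 0.5·√(50310) = 112.15 Hz

112 Hz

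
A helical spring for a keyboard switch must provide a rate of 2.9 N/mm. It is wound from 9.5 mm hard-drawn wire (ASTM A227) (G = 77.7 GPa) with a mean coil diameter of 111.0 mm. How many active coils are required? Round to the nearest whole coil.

20

N_a = Gd⁴/(8D³k) = (77.7×10³ × 9.5⁴)/(8 × 111.0³ × 2.9)
    = 6.32871e+08 / 3.1729e+07 = 19.95 → 20 coils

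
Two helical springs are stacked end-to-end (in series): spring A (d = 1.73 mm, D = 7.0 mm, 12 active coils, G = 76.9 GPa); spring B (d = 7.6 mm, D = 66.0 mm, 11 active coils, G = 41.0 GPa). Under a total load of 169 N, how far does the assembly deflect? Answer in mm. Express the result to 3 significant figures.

k_A = Gd⁴/(8D³N_a) = (76.9×10³)(1.73⁴)/(8·7.0³·12) = 20.919 N/mm
k_B = Gd⁴/(8D³N_a) = (41.0×10³)(7.6⁴)/(8·66.0³·11) = 5.4066 N/mm
Series: 1/k_eq = 1/20.919 + 1/5.4066 = 0.23276; k_eq = 4.2962 N/mm
δ = F/k_eq = 169/4.2962 = 39.337 mm

39.3 mm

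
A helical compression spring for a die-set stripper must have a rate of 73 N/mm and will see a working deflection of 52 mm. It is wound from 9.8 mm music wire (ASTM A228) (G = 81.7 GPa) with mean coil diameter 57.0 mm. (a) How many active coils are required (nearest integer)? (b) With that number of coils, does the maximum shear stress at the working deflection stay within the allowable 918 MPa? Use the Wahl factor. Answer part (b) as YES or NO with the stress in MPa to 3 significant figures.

(a) 7 coils; (b) YES, τ_max = 735 MPa

N_a = Gd⁴/(8D³k) = (81.7×10³)(9.8⁴)/(8·57.0³·73) = 6.968 → N_a = 7
Actual rate k = Gd⁴/(8D³·7) = 72.663 N/mm
Working load F = kδ = 72.663·52 = 3778.5 N
C = 57.0/9.8 = 5.8163; K_W = (4C−1)/(4C−4)+0.615/C = 1.2615
τ_max = K_W·8FD/(πd³) = 1.2615·582.71 = 735.07 MPa
τ_max ≤ 918 MPa → acceptable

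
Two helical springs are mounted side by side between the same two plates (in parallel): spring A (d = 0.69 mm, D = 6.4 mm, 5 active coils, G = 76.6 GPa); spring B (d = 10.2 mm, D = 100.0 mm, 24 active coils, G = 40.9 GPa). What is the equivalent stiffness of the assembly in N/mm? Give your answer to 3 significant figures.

k_A = Gd⁴/(8D³N_a) = (76.6×10³)(0.69⁴)/(8·6.4³·5) = 1.6559 N/mm
k_B = Gd⁴/(8D³N_a) = (40.9×10³)(10.2⁴)/(8·100.0³·24) = 2.3058 N/mm
Parallel: k_eq = 1.6559 + 2.3058 = 3.9617 N/mm

3.96 N/mm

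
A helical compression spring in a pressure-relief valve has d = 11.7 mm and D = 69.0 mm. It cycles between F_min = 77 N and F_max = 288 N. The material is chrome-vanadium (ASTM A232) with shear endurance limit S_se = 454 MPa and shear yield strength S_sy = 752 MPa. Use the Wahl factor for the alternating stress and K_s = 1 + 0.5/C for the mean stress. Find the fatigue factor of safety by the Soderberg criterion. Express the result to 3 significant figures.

16.4

C = D/d = 69.0/11.7 = 5.8974; K_W = (4C−1)/(4C−4)+0.615/C = 1.2574; K_s = 1+0.5/C = 1.0848
F_a = (F_max−F_min)/2 = 105.5 N; F_m = (F_max+F_min)/2 = 182.5 N
τ_a = K_W·8F_aD/(πd³) = 1.2574 × 11.574 = 14.553 MPa
τ_m = K_s·8F_mD/(πd³) = 1.0848 × 20.021 = 21.719 MPa
Soderberg: 1/n_f = τ_a/S_se + τ_m/S_sy = 14.553/454 + 21.719/752 = 0.03206 + 0.02888 = 0.060938
n_f = 1/0.060938 = 16.41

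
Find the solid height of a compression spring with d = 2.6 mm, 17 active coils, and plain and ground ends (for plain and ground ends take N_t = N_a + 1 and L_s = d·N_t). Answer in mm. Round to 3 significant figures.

46.8 mm

plain and ground ends: N_t = N_a + 1 = 17 + 1 = 18
L_s = d·N_t = 2.6 × 18 = 46.8 mm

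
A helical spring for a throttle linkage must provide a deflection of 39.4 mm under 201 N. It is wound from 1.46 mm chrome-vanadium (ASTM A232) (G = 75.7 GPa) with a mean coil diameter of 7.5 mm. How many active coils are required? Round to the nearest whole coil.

20

Required rate k = F/δ = 201/39.4 = 5.1015 N/mm
N_a = Gd⁴/(8D³k) = (75.7×10³ × 1.46⁴)/(8 × 7.5³ × 5.1015)
    = 343959 / 17217.6 = 19.98 → 20 coils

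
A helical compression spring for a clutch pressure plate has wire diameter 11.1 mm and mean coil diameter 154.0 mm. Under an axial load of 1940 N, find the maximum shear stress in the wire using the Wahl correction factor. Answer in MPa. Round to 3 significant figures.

Spring index C = D/d = 154.0/11.1 = 13.8739
K_W = (4C−1)/(4C−4) + 0.615/C = 54.495/51.495 + 0.0443 = 1.1026
τ₀ = 8FD/(πd³) = 8·1940·154.0/(π·11.1³) = 2.39008e+06/4296.5 = 556.28 MPa
τ_max = K·τ₀ = 1.1026 × 556.28 = 613.35 MPa

613 MPa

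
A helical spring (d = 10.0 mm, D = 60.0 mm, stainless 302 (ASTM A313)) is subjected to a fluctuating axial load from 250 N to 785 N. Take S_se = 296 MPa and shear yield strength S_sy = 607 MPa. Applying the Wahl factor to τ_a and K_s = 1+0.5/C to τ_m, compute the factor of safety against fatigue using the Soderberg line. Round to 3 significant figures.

C = D/d = 60.0/10.0 = 6.0000; K_W = (4C−1)/(4C−4)+0.615/C = 1.2525; K_s = 1+0.5/C = 1.0833
F_a = (F_max−F_min)/2 = 267.5 N; F_m = (F_max+F_min)/2 = 517.5 N
τ_a = K_W·8F_aD/(πd³) = 1.2525 × 40.871 = 51.191 MPa
τ_m = K_s·8F_mD/(πd³) = 1.0833 × 79.068 = 85.657 MPa
Soderberg: 1/n_f = τ_a/S_se + τ_m/S_sy = 51.191/296 + 85.657/607 = 0.17294 + 0.14112 = 0.31406
n_f = 1/0.31406 = 3.184

3.18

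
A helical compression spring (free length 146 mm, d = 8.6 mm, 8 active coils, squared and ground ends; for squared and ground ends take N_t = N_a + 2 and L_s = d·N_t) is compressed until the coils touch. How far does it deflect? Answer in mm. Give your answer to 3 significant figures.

60.0 mm

N_t = 10; L_s = 8.6·10 = 86 mm
δ_solid = L₀ − L_s = 146 − 86 = 60 mm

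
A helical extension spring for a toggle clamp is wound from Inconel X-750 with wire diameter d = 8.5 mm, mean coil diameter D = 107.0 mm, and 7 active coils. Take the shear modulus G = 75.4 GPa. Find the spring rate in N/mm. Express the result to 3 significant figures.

5.74 N/mm

k = Gd⁴/(8D³N_a) = (75.4×10³ × 8.5⁴) / (8 × 107.0³ × 7)
  = 3.93593e+08 / 6.86024e+07 = 5.7373 N/mm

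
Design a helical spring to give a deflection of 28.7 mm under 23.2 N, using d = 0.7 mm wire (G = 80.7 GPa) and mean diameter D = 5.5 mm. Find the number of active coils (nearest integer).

18

Required rate k = F/δ = 23.2/28.7 = 0.80836 N/mm
N_a = Gd⁴/(8D³k) = (80.7×10³ × 0.7⁴)/(8 × 5.5³ × 0.80836)
    = 19376.1 / 1075.93 = 18.01 → 18 coils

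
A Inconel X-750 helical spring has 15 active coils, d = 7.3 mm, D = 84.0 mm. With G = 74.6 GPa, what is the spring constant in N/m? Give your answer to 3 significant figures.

k = Gd⁴/(8D³N_a) = (74.6×10³ × 7.3⁴) / (8 × 84.0³ × 15)
  = 2.11851e+08 / 7.11245e+07 = 2.9786 N/mm = 2978.6 N/m

2980 N/m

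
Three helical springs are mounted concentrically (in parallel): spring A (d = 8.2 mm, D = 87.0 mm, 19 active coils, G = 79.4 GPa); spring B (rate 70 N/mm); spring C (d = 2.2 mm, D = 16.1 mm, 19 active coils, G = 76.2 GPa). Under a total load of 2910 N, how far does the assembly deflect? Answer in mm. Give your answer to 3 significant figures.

38.1 mm

k_A = Gd⁴/(8D³N_a) = (79.4×10³)(8.2⁴)/(8·87.0³·19) = 3.5865 N/mm
k_C = Gd⁴/(8D³N_a) = (76.2×10³)(2.2⁴)/(8·16.1³·19) = 2.814 N/mm
Parallel: k_eq = 3.5865 + 70 + 2.814 = 76.401 N/mm
δ = F/k_eq = 2910/76.401 = 38.089 mm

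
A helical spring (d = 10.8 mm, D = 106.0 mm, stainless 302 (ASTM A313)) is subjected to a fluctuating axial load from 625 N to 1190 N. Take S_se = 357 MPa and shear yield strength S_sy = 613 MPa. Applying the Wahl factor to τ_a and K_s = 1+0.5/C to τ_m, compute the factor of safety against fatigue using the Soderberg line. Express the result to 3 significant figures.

C = D/d = 106.0/10.8 = 9.8148; K_W = (4C−1)/(4C−4)+0.615/C = 1.1477; K_s = 1+0.5/C = 1.0509
F_a = (F_max−F_min)/2 = 282.5 N; F_m = (F_max+F_min)/2 = 907.5 N
τ_a = K_W·8F_aD/(πd³) = 1.1477 × 60.533 = 69.477 MPa
τ_m = K_s·8F_mD/(πd³) = 1.0509 × 194.46 = 204.36 MPa
Soderberg: 1/n_f = τ_a/S_se + τ_m/S_sy = 69.477/357 + 204.36/613 = 0.19461 + 0.33338 = 0.52799
n_f = 1/0.52799 = 1.894

1.89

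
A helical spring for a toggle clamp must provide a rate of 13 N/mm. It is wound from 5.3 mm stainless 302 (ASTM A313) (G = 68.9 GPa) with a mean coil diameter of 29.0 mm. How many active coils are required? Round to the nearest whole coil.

N_a = Gd⁴/(8D³k) = (68.9×10³ × 5.3⁴)/(8 × 29.0³ × 13)
    = 5.43654e+07 / 2.53646e+06 = 21.43 → 21 coils

21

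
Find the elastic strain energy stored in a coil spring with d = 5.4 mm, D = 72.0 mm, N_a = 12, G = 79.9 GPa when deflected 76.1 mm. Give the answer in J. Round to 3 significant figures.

5.49 J

k = Gd⁴/(8D³N_a) = (79.9×10³)(5.4⁴)/(8·72.0³·12) = 1.8961 N/mm
U = ½kδ² = 0.5 × 1.8961 × 76.1² = 5490.3 N·mm = 5.4903 J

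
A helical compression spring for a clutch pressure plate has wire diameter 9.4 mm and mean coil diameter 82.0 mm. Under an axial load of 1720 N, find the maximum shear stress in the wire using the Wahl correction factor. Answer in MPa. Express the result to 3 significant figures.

Spring index C = D/d = 82.0/9.4 = 8.7234
K_W = (4C−1)/(4C−4) + 0.615/C = 33.894/30.894 + 0.0705 = 1.1676
τ₀ = 8FD/(πd³) = 8·1720·82.0/(π·9.4³) = 1.12832e+06/2609.4 = 432.41 MPa
τ_max = K·τ₀ = 1.1676 × 432.41 = 504.89 MPa

505 MPa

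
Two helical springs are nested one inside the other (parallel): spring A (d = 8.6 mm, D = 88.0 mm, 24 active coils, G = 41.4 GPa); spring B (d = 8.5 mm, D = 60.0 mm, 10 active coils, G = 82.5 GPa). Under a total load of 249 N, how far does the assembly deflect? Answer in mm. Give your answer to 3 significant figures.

k_A = Gd⁴/(8D³N_a) = (41.4×10³)(8.6⁴)/(8·88.0³·24) = 1.7308 N/mm
k_B = Gd⁴/(8D³N_a) = (82.5×10³)(8.5⁴)/(8·60.0³·10) = 24.922 N/mm
Parallel: k_eq = 1.7308 + 24.922 = 26.653 N/mm
δ = F/k_eq = 249/26.653 = 9.3423 mm

9.34 mm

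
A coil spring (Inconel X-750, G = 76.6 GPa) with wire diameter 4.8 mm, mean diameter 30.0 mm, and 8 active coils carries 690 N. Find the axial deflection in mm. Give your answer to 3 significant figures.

29.3 mm

k = Gd⁴/(8D³N_a) = (76.6×10³)(4.8⁴)/(8·30.0³·8) = 23.532 N/mm
δ = F/k = 690 / 23.532 = 29.322 mm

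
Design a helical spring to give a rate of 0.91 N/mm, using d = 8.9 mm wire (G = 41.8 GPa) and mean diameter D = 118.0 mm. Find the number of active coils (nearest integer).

22

N_a = Gd⁴/(8D³k) = (41.8×10³ × 8.9⁴)/(8 × 118.0³ × 0.91)
    = 2.62263e+08 / 1.19613e+07 = 21.93 → 22 coils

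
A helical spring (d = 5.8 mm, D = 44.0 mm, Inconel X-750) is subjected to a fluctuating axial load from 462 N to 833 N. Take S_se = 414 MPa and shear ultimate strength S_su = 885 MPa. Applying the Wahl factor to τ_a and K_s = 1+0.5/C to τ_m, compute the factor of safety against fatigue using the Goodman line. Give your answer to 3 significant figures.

C = D/d = 44.0/5.8 = 7.5862; K_W = (4C−1)/(4C−4)+0.615/C = 1.1949; K_s = 1+0.5/C = 1.0659
F_a = (F_max−F_min)/2 = 185.5 N; F_m = (F_max+F_min)/2 = 647.5 N
τ_a = K_W·8F_aD/(πd³) = 1.1949 × 106.53 = 127.29 MPa
τ_m = K_s·8F_mD/(πd³) = 1.0659 × 371.83 = 396.34 MPa
Goodman: 1/n_f = τ_a/S_se + τ_m/S_su = 127.29/414 + 396.34/885 = 0.30747 + 0.44784 = 0.75531
n_f = 1/0.75531 = 1.324

1.32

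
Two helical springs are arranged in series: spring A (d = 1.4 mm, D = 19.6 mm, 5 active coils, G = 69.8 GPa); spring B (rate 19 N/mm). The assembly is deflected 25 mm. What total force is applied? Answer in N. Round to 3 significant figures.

k_A = Gd⁴/(8D³N_a) = (69.8×10³)(1.4⁴)/(8·19.6³·5) = 0.89031 N/mm
Series: 1/k_eq = 1/0.89031 + 1/19 = 1.1758; k_eq = 0.85046 N/mm
F = k_eq·δ = 0.85046·25 = 21.261 N

21.3 N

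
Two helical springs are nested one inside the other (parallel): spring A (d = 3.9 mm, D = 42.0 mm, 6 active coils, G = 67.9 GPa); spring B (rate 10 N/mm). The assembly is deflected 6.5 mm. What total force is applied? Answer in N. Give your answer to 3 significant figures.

93.7 N

k_A = Gd⁴/(8D³N_a) = (67.9×10³)(3.9⁴)/(8·42.0³·6) = 4.4171 N/mm
Parallel: k_eq = 4.4171 + 10 = 14.417 N/mm
F = k_eq·δ = 14.417·6.5 = 93.711 N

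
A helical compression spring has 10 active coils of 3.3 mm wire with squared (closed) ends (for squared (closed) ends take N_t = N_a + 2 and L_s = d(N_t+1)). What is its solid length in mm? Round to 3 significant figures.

42.9 mm

squared (closed) ends: N_t = N_a + 2 = 10 + 2 = 12
L_s = d·(N_t+1) = 3.3 × 13 = 42.9 mm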